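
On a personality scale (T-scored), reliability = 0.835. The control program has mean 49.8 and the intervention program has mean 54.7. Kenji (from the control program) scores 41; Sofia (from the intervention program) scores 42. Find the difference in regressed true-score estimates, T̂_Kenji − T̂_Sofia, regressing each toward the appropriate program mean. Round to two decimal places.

T̂_Kenji = 0.835(41) + 0.165(49.8) = 42.4520
T̂_Sofia = 0.835(42) + 0.165(54.7) = 44.0955
Difference = 42.4520 − 44.0955 = -1.6435

-1.64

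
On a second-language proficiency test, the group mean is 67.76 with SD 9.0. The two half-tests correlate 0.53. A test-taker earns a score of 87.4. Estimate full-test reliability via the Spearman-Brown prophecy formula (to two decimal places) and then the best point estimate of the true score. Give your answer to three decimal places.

Spearman-Brown: ρ = 2r/(1 + r) = 2(0.53)/(1 + 0.53) = 1.060/1.53 = 0.6928 → 0.69
T̂ = 0.69(87.4) + 0.31(67.76) = 60.306 + 21.0056 = 81.3116 → 81.312

81.312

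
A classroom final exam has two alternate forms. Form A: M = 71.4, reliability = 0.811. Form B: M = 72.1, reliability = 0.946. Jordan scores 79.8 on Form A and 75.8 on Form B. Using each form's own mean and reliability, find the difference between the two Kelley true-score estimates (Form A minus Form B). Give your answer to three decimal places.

2.612

T̂_A = 0.811(79.8) + 0.189(71.4) = 78.21240
T̂_B = 0.946(75.8) + 0.054(72.1) = 75.60020
T̂_A − T̂_B = 2.61220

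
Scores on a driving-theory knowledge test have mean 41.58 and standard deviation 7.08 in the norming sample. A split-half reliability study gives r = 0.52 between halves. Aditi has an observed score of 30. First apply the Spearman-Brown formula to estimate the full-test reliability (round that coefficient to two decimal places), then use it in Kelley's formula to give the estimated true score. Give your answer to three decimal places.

33.706

Spearman-Brown: ρ = 2r/(1 + r) = 2(0.52)/(1 + 0.52) = 1.040/1.52 = 0.6842 → 0.68
T̂ = ρX + (1 − ρ)μ
  = 0.68 × 30 + 0.32 × 41.58
  = 20.40 + 13.3056
  = 33.7056
  ≈ 33.706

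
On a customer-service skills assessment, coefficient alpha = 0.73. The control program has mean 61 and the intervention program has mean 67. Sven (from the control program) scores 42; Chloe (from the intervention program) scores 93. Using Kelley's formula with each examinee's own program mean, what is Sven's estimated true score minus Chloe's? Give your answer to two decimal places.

-38.85

T̂_Sven = 0.73(42) + 0.27(61) = 47.1300
T̂_Chloe = 0.73(93) + 0.27(67) = 85.9800
Difference = 47.1300 − 85.9800 = -38.8500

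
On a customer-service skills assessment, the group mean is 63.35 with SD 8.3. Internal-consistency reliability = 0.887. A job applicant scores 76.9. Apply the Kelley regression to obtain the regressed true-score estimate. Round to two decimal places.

75.37

T̂ = 0.887(76.9) + 0.113(63.35) = 68.2103 + 7.15855 = 75.369 → 75.37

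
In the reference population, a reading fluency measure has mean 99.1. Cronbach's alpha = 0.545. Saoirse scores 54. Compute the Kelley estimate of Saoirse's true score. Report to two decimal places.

74.52

Kelley's formula gives T̂ = 0.545·54 + 0.455·99.1 = 29.430 + 45.0905 = 74.520.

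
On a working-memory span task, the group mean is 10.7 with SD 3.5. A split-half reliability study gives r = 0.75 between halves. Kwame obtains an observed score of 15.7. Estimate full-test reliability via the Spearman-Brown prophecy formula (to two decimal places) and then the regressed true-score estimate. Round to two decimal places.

Spearman-Brown: ρ = 2r/(1 + r) = 2(0.75)/(1 + 0.75) = 1.500/1.75 = 0.8571 → 0.86
T̂ = ρX + (1 − ρ)μ
  = 0.86 × 15.7 + 0.14 × 10.7
  = 13.502 + 1.498
  = 15.000
  ≈ 15.00

15.00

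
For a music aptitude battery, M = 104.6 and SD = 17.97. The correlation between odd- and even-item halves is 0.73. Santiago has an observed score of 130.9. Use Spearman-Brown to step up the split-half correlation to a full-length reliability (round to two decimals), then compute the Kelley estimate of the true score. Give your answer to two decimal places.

126.69

Spearman-Brown: ρ = 2r/(1 + r) = 2(0.73)/(1 + 0.73) = 1.460/1.73 = 0.8439 → 0.84
Kelley's formula gives T̂ = 0.84·130.9 + 0.16·104.6 = 109.956 + 16.736 = 126.692.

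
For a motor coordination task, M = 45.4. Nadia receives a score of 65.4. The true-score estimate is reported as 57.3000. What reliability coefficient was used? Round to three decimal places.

T̂ = ρX + (1 − ρ)μ  ⇒  T̂ − μ = ρ(X − μ)
ρ = (T̂ − μ)/(X − μ) = (57.3000 − 45.4) / (65.4 − 45.4) = 11.9000 / 20.0 = 0.59500

0.595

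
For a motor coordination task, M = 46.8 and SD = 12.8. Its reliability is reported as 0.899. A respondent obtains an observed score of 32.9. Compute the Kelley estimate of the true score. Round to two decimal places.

T̂ = ρX + (1 − ρ)μ
  = 0.899 × 32.9 + 0.101 × 46.8
  = 29.5771 + 4.7268
  = 34.304
  ≈ 34.30

34.30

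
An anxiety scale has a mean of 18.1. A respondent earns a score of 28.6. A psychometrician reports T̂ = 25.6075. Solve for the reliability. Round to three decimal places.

T̂ = ρX + (1 − ρ)μ  ⇒  T̂ − μ = ρ(X − μ)
ρ = (T̂ − μ)/(X − μ) = (25.6075 − 18.1) / (28.6 − 18.1) = 7.5075 / 10.5 = 0.71500

0.715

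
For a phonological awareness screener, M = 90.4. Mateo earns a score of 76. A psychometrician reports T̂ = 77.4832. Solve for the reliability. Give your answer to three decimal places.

0.897

T̂ = ρX + (1 − ρ)μ  ⇒  T̂ − μ = ρ(X − μ)
ρ = (T̂ − μ)/(X − μ) = (77.4832 − 90.4) / (76 − 90.4) = -12.9168 / -14.4 = 0.89700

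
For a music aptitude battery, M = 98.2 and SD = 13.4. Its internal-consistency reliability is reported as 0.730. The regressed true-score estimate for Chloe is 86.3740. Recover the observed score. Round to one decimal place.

T̂ = ρX + (1 − ρ)μ  ⇒  X = (T̂ − (1 − ρ)μ) / ρ
X = (86.3740 − 0.270 × 98.2) / 0.730 = (86.3740 − 26.5140) / 0.730 = 59.8600 / 0.730 = 82.000

82.0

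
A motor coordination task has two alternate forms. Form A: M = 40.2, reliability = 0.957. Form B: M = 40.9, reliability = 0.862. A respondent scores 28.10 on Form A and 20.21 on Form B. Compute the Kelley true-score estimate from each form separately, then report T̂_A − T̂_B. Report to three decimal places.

5.555

T̂_A = 0.957(28.10) + 0.043(40.2) = 28.62030
T̂_B = 0.862(20.21) + 0.138(40.9) = 23.06522
T̂_A − T̂_B = 5.55508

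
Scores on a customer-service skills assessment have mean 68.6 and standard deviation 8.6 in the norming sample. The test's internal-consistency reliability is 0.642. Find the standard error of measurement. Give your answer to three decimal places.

SEM = SD · √(1 − ρ) = 8.6 × √0.358 = 8.6 × 0.5983 = 5.1456

5.146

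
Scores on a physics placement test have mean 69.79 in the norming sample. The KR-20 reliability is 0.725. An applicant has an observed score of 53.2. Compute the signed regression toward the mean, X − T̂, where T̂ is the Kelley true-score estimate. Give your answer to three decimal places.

T̂ = ρX + (1 − ρ)μ
  = 0.725 × 53.2 + 0.275 × 69.79
  = 38.5700 + 19.19225
  = 57.76225
  ≈ 57.7623
X − T̂ = 53.2 − 57.7623 = -4.5623 → -4.562

-4.562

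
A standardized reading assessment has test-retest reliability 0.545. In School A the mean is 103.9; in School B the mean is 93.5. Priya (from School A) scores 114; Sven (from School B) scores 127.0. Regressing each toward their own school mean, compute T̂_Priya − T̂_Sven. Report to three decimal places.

-2.353

T̂_Priya = 0.545(114) + 0.455(103.9) = 109.40450
T̂_Sven = 0.545(127.0) + 0.455(93.5) = 111.75750
Difference = 109.40450 − 111.75750 = -2.35300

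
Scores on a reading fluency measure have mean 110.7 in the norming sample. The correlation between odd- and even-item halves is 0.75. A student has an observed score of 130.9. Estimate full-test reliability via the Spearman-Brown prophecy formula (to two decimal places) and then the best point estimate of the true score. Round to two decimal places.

Spearman-Brown: ρ = 2r/(1 + r) = 2(0.75)/(1 + 0.75) = 1.500/1.75 = 0.8571 → 0.86
T̂ = 0.86(130.9) + 0.14(110.7) = 112.574 + 15.498 = 128.072 → 128.07

128.07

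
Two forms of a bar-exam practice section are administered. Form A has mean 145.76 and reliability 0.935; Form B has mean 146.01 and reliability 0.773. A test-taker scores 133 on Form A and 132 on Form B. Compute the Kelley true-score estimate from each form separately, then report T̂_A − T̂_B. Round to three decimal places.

T̂_A = 0.935(133) + 0.065(145.76) = 133.82940
T̂_B = 0.773(132) + 0.227(146.01) = 135.18027
T̂_A − T̂_B = -1.35087

-1.351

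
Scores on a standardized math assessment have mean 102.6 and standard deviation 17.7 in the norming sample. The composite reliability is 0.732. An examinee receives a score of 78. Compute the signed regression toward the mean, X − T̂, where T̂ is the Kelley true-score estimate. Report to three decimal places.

-6.593

T̂ = ρX + (1 − ρ)μ
  = 0.732 × 78 + 0.268 × 102.6
  = 57.096 + 27.4968
  = 84.59280
  ≈ 84.5928
X − T̂ = 78 − 84.5928 = -6.5928 → -6.593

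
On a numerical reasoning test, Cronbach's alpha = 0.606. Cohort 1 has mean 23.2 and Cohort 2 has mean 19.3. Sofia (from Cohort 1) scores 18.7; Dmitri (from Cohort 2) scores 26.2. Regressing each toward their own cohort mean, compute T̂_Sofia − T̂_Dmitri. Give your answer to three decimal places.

-3.008

T̂_Sofia = 0.606(18.7) + 0.394(23.2) = 20.47300
T̂_Dmitri = 0.606(26.2) + 0.394(19.3) = 23.48140
Difference = 20.47300 − 23.48140 = -3.00840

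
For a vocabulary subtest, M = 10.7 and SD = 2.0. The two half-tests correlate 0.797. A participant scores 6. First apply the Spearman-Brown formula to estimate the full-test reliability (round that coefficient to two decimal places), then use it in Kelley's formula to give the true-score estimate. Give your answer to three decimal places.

Spearman-Brown: ρ = 2r/(1 + r) = 2(0.797)/(1 + 0.797) = 1.5940/1.797 = 0.8870 → 0.89
T̂ = 0.89(6) + 0.11(10.7) = 5.34 + 1.177 = 6.5170 → 6.517

6.517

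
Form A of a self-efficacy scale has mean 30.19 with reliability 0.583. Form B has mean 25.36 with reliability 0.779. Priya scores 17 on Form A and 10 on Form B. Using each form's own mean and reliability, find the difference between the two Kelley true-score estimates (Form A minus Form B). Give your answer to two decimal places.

9.11

T̂_A = 0.583(17) + 0.417(30.19) = 22.5002
T̂_B = 0.779(10) + 0.221(25.36) = 13.3946
T̂_A − T̂_B = 9.1057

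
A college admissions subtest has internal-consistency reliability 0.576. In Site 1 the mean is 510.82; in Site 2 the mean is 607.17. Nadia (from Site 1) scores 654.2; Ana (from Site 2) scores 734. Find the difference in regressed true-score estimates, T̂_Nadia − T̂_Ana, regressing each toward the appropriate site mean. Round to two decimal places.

-86.82

T̂_Nadia = 0.576(654.2) + 0.424(510.82) = 593.4069
T̂_Ana = 0.576(734) + 0.424(607.17) = 680.2241
Difference = 593.4069 − 680.2241 = -86.8172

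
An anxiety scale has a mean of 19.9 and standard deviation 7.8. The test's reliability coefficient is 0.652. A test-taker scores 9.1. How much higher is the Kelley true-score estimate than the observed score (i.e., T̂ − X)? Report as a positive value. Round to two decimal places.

3.76

T̂ = 0.652(9.1) + 0.348(19.9) = 5.9332 + 6.9252 = 12.8584 → 12.858
T̂ − X = 12.858 − 9.1 = 3.758 → 3.76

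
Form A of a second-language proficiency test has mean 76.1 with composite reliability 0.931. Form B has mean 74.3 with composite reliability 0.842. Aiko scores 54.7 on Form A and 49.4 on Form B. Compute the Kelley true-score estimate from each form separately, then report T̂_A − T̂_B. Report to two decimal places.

T̂_A = 0.931(54.7) + 0.069(76.1) = 56.1766
T̂_B = 0.842(49.4) + 0.158(74.3) = 53.3342
T̂_A − T̂_B = 2.8424

2.84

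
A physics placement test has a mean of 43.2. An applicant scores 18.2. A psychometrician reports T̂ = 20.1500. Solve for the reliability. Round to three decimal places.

T̂ = ρX + (1 − ρ)μ  ⇒  T̂ − μ = ρ(X − μ)
ρ = (T̂ − μ)/(X − μ) = (20.1500 − 43.2) / (18.2 − 43.2) = -23.0500 / -25.0 = 0.92200

0.922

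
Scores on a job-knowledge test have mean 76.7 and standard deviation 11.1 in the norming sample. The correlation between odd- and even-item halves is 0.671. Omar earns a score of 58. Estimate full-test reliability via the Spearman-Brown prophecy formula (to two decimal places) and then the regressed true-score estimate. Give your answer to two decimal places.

Spearman-Brown: ρ = 2r/(1 + r) = 2(0.671)/(1 + 0.671) = 1.3420/1.671 = 0.8031 → 0.80
Kelley's formula gives T̂ = 0.80·58 + 0.20·76.7 = 46.40 + 15.340 = 61.740.

61.74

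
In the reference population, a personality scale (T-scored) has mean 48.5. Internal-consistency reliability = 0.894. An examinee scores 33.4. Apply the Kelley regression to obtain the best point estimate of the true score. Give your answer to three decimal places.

T̂ = ρX + (1 − ρ)μ
  = 0.894 × 33.4 + 0.106 × 48.5
  = 29.8596 + 5.1410
  = 35.0006
  ≈ 35.001

35.001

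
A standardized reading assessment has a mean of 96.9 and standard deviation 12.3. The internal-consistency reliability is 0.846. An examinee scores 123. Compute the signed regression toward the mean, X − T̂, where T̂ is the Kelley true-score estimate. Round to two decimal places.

4.02

T̂ = ρX + (1 − ρ)μ
  = 0.846 × 123 + 0.154 × 96.9
  = 104.058 + 14.9226
  = 118.9806
  ≈ 118.981
X − T̂ = 123 − 118.981 = 4.019 → 4.02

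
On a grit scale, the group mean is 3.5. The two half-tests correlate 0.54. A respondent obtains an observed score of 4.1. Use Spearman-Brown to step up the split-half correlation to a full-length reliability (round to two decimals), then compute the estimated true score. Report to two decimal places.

Spearman-Brown: ρ = 2r/(1 + r) = 2(0.54)/(1 + 0.54) = 1.080/1.54 = 0.7013 → 0.70
T̂ = ρX + (1 − ρ)μ
  = 0.70 × 4.1 + 0.30 × 3.5
  = 2.870 + 1.050
  = 3.920
  ≈ 3.92

3.92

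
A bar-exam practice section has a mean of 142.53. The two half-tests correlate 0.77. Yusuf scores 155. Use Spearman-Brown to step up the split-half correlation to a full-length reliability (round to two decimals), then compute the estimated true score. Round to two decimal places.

153.38

Spearman-Brown: ρ = 2r/(1 + r) = 2(0.77)/(1 + 0.77) = 1.540/1.77 = 0.8701 → 0.87
T̂ = 0.87(155) + 0.13(142.53) = 134.85 + 18.5289 = 153.379 → 153.38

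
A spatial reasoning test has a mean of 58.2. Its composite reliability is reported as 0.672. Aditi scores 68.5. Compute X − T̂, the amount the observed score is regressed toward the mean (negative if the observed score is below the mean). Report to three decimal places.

3.378

T̂ = ρX + (1 − ρ)μ
  = 0.672 × 68.5 + 0.328 × 58.2
  = 46.0320 + 19.0896
  = 65.12160
  ≈ 65.1216
X − T̂ = 68.5 − 65.1216 = 3.3784 → 3.378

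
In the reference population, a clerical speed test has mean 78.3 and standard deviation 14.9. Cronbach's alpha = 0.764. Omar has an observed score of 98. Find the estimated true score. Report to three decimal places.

93.351

T̂ = 0.764(98) + 0.236(78.3) = 74.872 + 18.4788 = 93.3508 → 93.351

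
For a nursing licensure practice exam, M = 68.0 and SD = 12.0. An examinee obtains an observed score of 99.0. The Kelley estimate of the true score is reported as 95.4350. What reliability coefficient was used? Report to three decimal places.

0.885

T̂ = ρX + (1 − ρ)μ  ⇒  T̂ − μ = ρ(X − μ)
ρ = (T̂ − μ)/(X − μ) = (95.4350 − 68.0) / (99.0 − 68.0) = 27.4350 / 31.0 = 0.88500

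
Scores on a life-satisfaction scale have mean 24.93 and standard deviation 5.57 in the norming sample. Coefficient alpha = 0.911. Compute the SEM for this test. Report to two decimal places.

1.66

SEM = SD · √(1 − ρ) = 5.57 × √0.089 = 5.57 × 0.2983 = 1.662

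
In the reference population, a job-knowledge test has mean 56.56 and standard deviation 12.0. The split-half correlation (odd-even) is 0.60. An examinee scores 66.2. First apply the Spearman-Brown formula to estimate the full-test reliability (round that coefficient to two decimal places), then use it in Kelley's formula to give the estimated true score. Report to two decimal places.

Spearman-Brown: ρ = 2r/(1 + r) = 2(0.60)/(1 + 0.60) = 1.200/1.60 = 0.7500 → 0.75
T̂ = ρX + (1 − ρ)μ
  = 0.75 × 66.2 + 0.25 × 56.56
  = 49.650 + 14.1400
  = 63.790
  ≈ 63.79

63.79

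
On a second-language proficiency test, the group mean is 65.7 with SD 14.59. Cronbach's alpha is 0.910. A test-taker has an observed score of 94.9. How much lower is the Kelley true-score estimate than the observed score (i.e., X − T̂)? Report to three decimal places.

T̂ = 0.910(94.9) + 0.090(65.7) = 86.3590 + 5.9130 = 92.27200 → 92.2720
X − T̂ = 94.9 − 92.2720 = 2.6280 → 2.628

2.628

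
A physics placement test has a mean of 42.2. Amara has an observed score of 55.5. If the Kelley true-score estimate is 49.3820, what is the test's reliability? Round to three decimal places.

T̂ = ρX + (1 − ρ)μ  ⇒  T̂ − μ = ρ(X − μ)
ρ = (T̂ − μ)/(X − μ) = (49.3820 − 42.2) / (55.5 − 42.2) = 7.1820 / 13.3 = 0.54000

0.540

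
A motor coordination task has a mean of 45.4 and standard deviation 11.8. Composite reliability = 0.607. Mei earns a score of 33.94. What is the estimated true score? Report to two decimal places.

38.44

T̂ = ρX + (1 − ρ)μ
  = 0.607 × 33.94 + 0.393 × 45.4
  = 20.60158 + 17.8422
  = 38.444
  ≈ 38.44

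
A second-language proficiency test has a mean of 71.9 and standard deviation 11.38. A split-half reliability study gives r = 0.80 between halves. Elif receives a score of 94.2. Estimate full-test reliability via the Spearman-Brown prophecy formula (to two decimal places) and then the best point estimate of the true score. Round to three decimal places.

91.747

Spearman-Brown: ρ = 2r/(1 + r) = 2(0.80)/(1 + 0.80) = 1.600/1.80 = 0.8889 → 0.89
T̂ = 0.89(94.2) + 0.11(71.9) = 83.838 + 7.909 = 91.7470 → 91.747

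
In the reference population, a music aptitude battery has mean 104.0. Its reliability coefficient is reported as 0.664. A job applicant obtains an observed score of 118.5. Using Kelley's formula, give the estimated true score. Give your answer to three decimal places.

T̂ = ρX + (1 − ρ)μ
  = 0.664 × 118.5 + 0.336 × 104.0
  = 78.6840 + 34.9440
  = 113.6280
  ≈ 113.628

113.628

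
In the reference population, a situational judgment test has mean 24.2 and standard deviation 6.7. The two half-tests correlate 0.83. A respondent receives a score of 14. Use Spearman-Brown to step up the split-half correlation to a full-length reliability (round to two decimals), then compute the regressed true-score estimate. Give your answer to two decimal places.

Spearman-Brown: ρ = 2r/(1 + r) = 2(0.83)/(1 + 0.83) = 1.660/1.83 = 0.9071 → 0.91
T̂ = ρX + (1 − ρ)μ
  = 0.91 × 14 + 0.09 × 24.2
  = 12.74 + 2.178
  = 14.918
  ≈ 14.92

14.92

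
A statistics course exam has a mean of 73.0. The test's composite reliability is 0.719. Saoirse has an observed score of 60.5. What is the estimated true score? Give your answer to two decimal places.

T̂ = ρX + (1 − ρ)μ
  = 0.719 × 60.5 + 0.281 × 73.0
  = 43.4995 + 20.5130
  = 64.013
  ≈ 64.01

64.01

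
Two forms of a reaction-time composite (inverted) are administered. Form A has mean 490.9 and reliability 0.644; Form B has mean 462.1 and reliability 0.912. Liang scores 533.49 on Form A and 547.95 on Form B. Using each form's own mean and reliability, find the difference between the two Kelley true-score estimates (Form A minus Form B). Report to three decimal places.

T̂_A = 0.644(533.49) + 0.356(490.9) = 518.32796
T̂_B = 0.912(547.95) + 0.088(462.1) = 540.39520
T̂_A − T̂_B = -22.06724

-22.067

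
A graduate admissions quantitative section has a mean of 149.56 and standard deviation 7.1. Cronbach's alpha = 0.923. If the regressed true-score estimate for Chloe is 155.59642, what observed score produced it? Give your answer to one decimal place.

T̂ = ρX + (1 − ρ)μ  ⇒  X = (T̂ − (1 − ρ)μ) / ρ
X = (155.59642 − 0.077 × 149.56) / 0.923 = (155.59642 − 11.51612) / 0.923 = 144.08030 / 0.923 = 156.100

156.1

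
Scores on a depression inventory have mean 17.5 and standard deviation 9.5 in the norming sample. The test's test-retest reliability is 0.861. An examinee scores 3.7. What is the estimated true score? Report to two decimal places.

5.62

T̂ = ρX + (1 − ρ)μ
  = 0.861 × 3.7 + 0.139 × 17.5
  = 3.1857 + 2.4325
  = 5.618
  ≈ 5.62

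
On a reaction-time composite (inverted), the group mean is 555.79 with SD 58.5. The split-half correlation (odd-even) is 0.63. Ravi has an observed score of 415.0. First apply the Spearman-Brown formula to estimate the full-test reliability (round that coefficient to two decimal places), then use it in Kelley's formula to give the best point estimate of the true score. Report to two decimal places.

447.38

Spearman-Brown: ρ = 2r/(1 + r) = 2(0.63)/(1 + 0.63) = 1.260/1.63 = 0.7730 → 0.77
T̂ = ρX + (1 − ρ)μ
  = 0.77 × 415.0 + 0.23 × 555.79
  = 319.550 + 127.8317
  = 447.382
  ≈ 447.38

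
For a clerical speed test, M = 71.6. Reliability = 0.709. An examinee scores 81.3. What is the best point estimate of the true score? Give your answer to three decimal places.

Weight the observed score by reliability and the mean by (1 − reliability): T̂ = 0.709·81.3 + 0.291·71.6 = 57.6417 + 20.8356 = 78.4773.

78.477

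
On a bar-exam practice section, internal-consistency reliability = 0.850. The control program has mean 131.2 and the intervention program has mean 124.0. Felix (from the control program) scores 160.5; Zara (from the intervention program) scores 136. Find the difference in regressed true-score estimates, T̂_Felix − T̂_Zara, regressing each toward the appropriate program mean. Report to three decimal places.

T̂_Felix = 0.850(160.5) + 0.150(131.2) = 156.10500
T̂_Zara = 0.850(136) + 0.150(124.0) = 134.20000
Difference = 156.10500 − 134.20000 = 21.90500

21.905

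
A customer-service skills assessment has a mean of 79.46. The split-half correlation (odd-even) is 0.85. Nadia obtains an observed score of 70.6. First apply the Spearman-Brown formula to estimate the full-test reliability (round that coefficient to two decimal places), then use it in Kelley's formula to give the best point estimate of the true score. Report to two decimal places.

Spearman-Brown: ρ = 2r/(1 + r) = 2(0.85)/(1 + 0.85) = 1.700/1.85 = 0.9189 → 0.92
T̂ = 0.92(70.6) + 0.08(79.46) = 64.952 + 6.3568 = 71.309 → 71.31

71.31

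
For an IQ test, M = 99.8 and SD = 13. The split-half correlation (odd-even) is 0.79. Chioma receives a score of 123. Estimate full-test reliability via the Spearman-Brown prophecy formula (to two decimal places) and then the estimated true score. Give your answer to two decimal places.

120.22

Spearman-Brown: ρ = 2r/(1 + r) = 2(0.79)/(1 + 0.79) = 1.580/1.79 = 0.8827 → 0.88
T̂ = ρX + (1 − ρ)μ
  = 0.88 × 123 + 0.12 × 99.8
  = 108.24 + 11.976
  = 120.216
  ≈ 120.22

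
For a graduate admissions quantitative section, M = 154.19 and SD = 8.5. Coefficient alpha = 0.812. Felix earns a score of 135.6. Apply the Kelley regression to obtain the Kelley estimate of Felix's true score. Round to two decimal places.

139.09

T̂ = 0.812(135.6) + 0.188(154.19) = 110.1072 + 28.98772 = 139.095 → 139.09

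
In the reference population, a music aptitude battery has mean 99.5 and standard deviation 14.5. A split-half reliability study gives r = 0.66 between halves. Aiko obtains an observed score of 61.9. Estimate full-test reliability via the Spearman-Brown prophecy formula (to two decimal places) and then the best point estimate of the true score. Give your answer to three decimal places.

69.420

Spearman-Brown: ρ = 2r/(1 + r) = 2(0.66)/(1 + 0.66) = 1.320/1.66 = 0.7952 → 0.80
T̂ = 0.80(61.9) + 0.20(99.5) = 49.520 + 19.900 = 69.4200 → 69.420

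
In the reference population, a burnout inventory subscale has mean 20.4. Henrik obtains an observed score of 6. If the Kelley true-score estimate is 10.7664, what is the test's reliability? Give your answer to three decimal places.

0.669

T̂ = ρX + (1 − ρ)μ  ⇒  T̂ − μ = ρ(X − μ)
ρ = (T̂ − μ)/(X − μ) = (10.7664 − 20.4) / (6 − 20.4) = -9.6336 / -14.4 = 0.66900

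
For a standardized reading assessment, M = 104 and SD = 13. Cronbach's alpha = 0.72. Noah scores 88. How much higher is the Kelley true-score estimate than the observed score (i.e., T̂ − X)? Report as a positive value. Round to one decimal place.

4.5

Kelley's formula gives T̂ = 0.72·88 + 0.28·104 = 63.36 + 29.12 = 92.480.
T̂ − X = 92.48 − 88 = 4.48 → 4.5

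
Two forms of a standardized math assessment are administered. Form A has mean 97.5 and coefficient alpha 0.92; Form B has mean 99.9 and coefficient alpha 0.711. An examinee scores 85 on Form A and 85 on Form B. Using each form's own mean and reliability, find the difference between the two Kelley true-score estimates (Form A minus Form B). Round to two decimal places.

-3.31

T̂_A = 0.92(85) + 0.08(97.5) = 86.0000
T̂_B = 0.711(85) + 0.289(99.9) = 89.3061
T̂_A − T̂_B = -3.3061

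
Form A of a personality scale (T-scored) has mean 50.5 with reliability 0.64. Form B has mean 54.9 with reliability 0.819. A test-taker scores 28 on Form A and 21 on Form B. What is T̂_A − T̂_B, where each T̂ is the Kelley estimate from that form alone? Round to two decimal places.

T̂_A = 0.64(28) + 0.36(50.5) = 36.1000
T̂_B = 0.819(21) + 0.181(54.9) = 27.1359
T̂_A − T̂_B = 8.9641

8.96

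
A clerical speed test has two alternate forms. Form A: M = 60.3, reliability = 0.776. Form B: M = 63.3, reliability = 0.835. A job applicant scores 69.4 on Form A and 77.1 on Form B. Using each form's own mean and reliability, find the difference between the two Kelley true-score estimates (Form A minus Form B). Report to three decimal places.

-7.461

T̂_A = 0.776(69.4) + 0.224(60.3) = 67.36160
T̂_B = 0.835(77.1) + 0.165(63.3) = 74.82300
T̂_A − T̂_B = -7.46140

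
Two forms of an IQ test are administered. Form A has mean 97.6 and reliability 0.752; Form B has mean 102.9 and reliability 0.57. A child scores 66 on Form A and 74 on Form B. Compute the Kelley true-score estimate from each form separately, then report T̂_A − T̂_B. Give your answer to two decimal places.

-12.59

T̂_A = 0.752(66) + 0.248(97.6) = 73.8368
T̂_B = 0.57(74) + 0.43(102.9) = 86.4270
T̂_A − T̂_B = -12.5902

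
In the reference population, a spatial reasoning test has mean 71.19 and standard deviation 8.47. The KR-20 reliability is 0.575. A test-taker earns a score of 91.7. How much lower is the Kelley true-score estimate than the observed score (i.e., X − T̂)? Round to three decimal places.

8.717

T̂ = 0.575(91.7) + 0.425(71.19) = 52.7275 + 30.25575 = 82.98325 → 82.9832
X − T̂ = 91.7 − 82.9832 = 8.7168 → 8.717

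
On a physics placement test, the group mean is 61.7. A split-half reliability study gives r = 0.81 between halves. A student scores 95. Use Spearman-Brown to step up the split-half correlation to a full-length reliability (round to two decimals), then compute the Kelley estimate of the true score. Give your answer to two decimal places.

91.67

Spearman-Brown: ρ = 2r/(1 + r) = 2(0.81)/(1 + 0.81) = 1.620/1.81 = 0.8950 → 0.90
T̂ = ρX + (1 − ρ)μ
  = 0.90 × 95 + 0.10 × 61.7
  = 85.50 + 6.170
  = 91.670
  ≈ 91.67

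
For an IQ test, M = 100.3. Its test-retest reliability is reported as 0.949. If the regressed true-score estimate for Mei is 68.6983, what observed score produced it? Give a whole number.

T̂ = ρX + (1 − ρ)μ  ⇒  X = (T̂ − (1 − ρ)μ) / ρ
X = (68.6983 − 0.051 × 100.3) / 0.949 = (68.6983 − 5.1153) / 0.949 = 63.5830 / 0.949 = 67.00

67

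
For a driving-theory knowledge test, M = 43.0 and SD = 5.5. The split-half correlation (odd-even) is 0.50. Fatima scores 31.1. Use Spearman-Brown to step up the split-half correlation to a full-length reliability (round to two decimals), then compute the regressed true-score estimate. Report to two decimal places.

Spearman-Brown: ρ = 2r/(1 + r) = 2(0.50)/(1 + 0.50) = 1.000/1.50 = 0.6667 → 0.67
T̂ = ρX + (1 − ρ)μ
  = 0.67 × 31.1 + 0.33 × 43.0
  = 20.837 + 14.190
  = 35.027
  ≈ 35.03

35.03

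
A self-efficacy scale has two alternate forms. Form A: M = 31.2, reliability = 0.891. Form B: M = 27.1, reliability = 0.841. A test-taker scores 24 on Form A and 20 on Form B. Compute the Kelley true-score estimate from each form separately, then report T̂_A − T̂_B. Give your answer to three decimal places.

3.656

T̂_A = 0.891(24) + 0.109(31.2) = 24.78480
T̂_B = 0.841(20) + 0.159(27.1) = 21.12890
T̂_A − T̂_B = 3.65590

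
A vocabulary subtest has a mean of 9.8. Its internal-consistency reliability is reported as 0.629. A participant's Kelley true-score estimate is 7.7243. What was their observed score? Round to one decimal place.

T̂ = ρX + (1 − ρ)μ  ⇒  X = (T̂ − (1 − ρ)μ) / ρ
X = (7.7243 − 0.371 × 9.8) / 0.629 = (7.7243 − 3.6358) / 0.629 = 4.0885 / 0.629 = 6.500

6.5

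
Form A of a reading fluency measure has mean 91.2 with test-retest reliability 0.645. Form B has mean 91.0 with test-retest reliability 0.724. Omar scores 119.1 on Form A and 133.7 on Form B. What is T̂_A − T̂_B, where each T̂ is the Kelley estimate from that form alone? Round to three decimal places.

-12.719

T̂_A = 0.645(119.1) + 0.355(91.2) = 109.19550
T̂_B = 0.724(133.7) + 0.276(91.0) = 121.91480
T̂_A − T̂_B = -12.71930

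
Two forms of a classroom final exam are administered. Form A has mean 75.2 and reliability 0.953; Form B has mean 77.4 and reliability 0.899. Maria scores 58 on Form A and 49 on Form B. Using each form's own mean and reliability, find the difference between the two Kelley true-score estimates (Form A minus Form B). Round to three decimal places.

6.940

T̂_A = 0.953(58) + 0.047(75.2) = 58.80840
T̂_B = 0.899(49) + 0.101(77.4) = 51.86840
T̂_A − T̂_B = 6.94000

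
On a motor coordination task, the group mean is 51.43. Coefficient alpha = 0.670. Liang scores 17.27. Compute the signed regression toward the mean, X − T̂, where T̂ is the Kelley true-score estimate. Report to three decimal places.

Kelley's formula gives T̂ = 0.670·17.27 + 0.330·51.43 = 11.57090 + 16.97190 = 28.54280.
X − T̂ = 17.27 − 28.5428 = -11.2728 → -11.273

-11.273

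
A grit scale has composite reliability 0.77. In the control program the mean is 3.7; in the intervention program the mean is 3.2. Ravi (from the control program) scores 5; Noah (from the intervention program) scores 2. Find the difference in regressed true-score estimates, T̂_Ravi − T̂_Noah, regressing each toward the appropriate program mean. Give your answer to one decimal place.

2.4

T̂_Ravi = 0.77(5) + 0.23(3.7) = 4.701
T̂_Noah = 0.77(2) + 0.23(3.2) = 2.276
Difference = 4.701 − 2.276 = 2.425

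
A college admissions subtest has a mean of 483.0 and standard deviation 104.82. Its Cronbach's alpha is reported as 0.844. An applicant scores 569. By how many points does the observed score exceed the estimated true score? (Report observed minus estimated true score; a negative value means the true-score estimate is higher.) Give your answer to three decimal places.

Kelley's formula gives T̂ = 0.844·569 + 0.156·483.0 = 480.236 + 75.3480 = 555.58400.
X − T̂ = 569 − 555.5840 = 13.4160 → 13.416

13.416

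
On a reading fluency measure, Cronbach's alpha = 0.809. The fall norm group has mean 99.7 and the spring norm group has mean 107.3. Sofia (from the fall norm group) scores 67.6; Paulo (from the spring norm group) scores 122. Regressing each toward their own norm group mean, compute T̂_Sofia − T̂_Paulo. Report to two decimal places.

-45.46

T̂_Sofia = 0.809(67.6) + 0.191(99.7) = 73.7311
T̂_Paulo = 0.809(122) + 0.191(107.3) = 119.1923
Difference = 73.7311 − 119.1923 = -45.4612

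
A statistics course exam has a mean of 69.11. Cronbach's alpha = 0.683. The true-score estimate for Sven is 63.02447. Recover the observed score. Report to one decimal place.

60.2

T̂ = ρX + (1 − ρ)μ  ⇒  X = (T̂ − (1 − ρ)μ) / ρ
X = (63.02447 − 0.317 × 69.11) / 0.683 = (63.02447 − 21.90787) / 0.683 = 41.11660 / 0.683 = 60.200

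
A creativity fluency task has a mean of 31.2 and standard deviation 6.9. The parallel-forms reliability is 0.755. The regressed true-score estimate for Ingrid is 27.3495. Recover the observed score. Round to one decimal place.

26.1

T̂ = ρX + (1 − ρ)μ  ⇒  X = (T̂ − (1 − ρ)μ) / ρ
X = (27.3495 − 0.245 × 31.2) / 0.755 = (27.3495 − 7.6440) / 0.755 = 19.7055 / 0.755 = 26.100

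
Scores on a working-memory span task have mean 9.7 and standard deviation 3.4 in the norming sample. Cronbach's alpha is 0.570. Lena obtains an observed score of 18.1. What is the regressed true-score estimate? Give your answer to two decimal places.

Kelley's formula gives T̂ = 0.570·18.1 + 0.430·9.7 = 10.3170 + 4.1710 = 14.488.

14.49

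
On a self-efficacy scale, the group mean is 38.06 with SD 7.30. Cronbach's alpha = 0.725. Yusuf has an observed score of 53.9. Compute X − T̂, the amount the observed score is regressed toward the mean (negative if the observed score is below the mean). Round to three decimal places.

4.356

T̂ = ρX + (1 − ρ)μ
  = 0.725 × 53.9 + 0.275 × 38.06
  = 39.0775 + 10.46650
  = 49.54400
  ≈ 49.5440
X − T̂ = 53.9 − 49.5440 = 4.3560 → 4.356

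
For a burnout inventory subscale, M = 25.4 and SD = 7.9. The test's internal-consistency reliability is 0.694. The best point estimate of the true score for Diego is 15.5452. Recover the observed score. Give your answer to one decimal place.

11.2

T̂ = ρX + (1 − ρ)μ  ⇒  X = (T̂ − (1 − ρ)μ) / ρ
X = (15.5452 − 0.306 × 25.4) / 0.694 = (15.5452 − 7.7724) / 0.694 = 7.7728 / 0.694 = 11.200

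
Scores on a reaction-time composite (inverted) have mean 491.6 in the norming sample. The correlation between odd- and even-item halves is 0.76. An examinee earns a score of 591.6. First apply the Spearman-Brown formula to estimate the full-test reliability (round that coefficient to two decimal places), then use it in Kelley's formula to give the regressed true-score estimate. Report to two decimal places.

Spearman-Brown: ρ = 2r/(1 + r) = 2(0.76)/(1 + 0.76) = 1.520/1.76 = 0.8636 → 0.86
T̂ = ρX + (1 − ρ)μ
  = 0.86 × 591.6 + 0.14 × 491.6
  = 508.776 + 68.824
  = 577.600
  ≈ 577.60

577.60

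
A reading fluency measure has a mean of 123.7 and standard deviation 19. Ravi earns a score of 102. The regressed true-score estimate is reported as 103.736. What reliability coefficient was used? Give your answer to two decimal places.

0.92

T̂ = ρX + (1 − ρ)μ  ⇒  T̂ − μ = ρ(X − μ)
ρ = (T̂ − μ)/(X − μ) = (103.736 − 123.7) / (102 − 123.7) = -19.964 / -21.7 = 0.9200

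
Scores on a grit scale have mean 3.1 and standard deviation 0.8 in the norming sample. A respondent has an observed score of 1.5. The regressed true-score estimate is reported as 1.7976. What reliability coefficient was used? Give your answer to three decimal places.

T̂ = ρX + (1 − ρ)μ  ⇒  T̂ − μ = ρ(X − μ)
ρ = (T̂ − μ)/(X − μ) = (1.7976 − 3.1) / (1.5 − 3.1) = -1.3024 / -1.6 = 0.81400

0.814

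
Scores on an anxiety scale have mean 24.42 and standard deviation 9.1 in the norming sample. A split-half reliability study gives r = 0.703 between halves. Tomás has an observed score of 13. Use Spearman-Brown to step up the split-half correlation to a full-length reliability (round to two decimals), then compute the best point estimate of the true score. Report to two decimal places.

Spearman-Brown: ρ = 2r/(1 + r) = 2(0.703)/(1 + 0.703) = 1.4060/1.703 = 0.8256 → 0.83
T̂ = 0.83(13) + 0.17(24.42) = 10.79 + 4.1514 = 14.941 → 14.94

14.94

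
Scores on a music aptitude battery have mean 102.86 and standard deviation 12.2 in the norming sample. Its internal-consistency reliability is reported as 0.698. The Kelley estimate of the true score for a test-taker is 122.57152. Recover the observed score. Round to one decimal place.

131.1

T̂ = ρX + (1 − ρ)μ  ⇒  X = (T̂ − (1 − ρ)μ) / ρ
X = (122.57152 − 0.302 × 102.86) / 0.698 = (122.57152 − 31.06372) / 0.698 = 91.50780 / 0.698 = 131.100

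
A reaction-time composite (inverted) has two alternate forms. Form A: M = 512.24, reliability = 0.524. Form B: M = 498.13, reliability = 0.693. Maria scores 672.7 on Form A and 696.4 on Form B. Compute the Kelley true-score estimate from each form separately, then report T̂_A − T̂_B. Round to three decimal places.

-39.210

T̂_A = 0.524(672.7) + 0.476(512.24) = 596.32104
T̂_B = 0.693(696.4) + 0.307(498.13) = 635.53111
T̂_A − T̂_B = -39.21007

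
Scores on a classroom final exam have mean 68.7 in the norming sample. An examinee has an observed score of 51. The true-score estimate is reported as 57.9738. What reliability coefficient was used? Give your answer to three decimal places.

0.606

T̂ = ρX + (1 − ρ)μ  ⇒  T̂ − μ = ρ(X − μ)
ρ = (T̂ − μ)/(X − μ) = (57.9738 − 68.7) / (51 − 68.7) = -10.7262 / -17.7 = 0.60600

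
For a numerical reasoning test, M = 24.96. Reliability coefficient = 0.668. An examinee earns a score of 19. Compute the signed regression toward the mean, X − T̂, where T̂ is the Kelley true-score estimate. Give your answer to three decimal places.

-1.979

T̂ = ρX + (1 − ρ)μ
  = 0.668 × 19 + 0.332 × 24.96
  = 12.692 + 8.28672
  = 20.97872
  ≈ 20.9787
X − T̂ = 19 − 20.9787 = -1.9787 → -1.979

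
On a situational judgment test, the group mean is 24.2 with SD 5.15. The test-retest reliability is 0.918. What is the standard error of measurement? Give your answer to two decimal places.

SEM = SD · √(1 − ρ) = 5.15 × √0.082 = 5.15 × 0.2864 = 1.475

1.47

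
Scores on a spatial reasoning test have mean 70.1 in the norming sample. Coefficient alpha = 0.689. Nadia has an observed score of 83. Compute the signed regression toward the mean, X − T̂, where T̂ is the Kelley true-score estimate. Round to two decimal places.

4.01

T̂ = 0.689(83) + 0.311(70.1) = 57.187 + 21.8011 = 78.9881 → 78.988
X − T̂ = 83 − 78.988 = 4.012 → 4.01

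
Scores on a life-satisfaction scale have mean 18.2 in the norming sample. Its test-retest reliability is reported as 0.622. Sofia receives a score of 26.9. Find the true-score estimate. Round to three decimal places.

23.611

Weight the observed score by reliability and the mean by (1 − reliability): T̂ = 0.622·26.9 + 0.378·18.2 = 16.7318 + 6.8796 = 23.6114.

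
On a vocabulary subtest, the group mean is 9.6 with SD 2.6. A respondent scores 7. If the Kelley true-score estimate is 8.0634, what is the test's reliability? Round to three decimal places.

T̂ = ρX + (1 − ρ)μ  ⇒  T̂ − μ = ρ(X − μ)
ρ = (T̂ − μ)/(X − μ) = (8.0634 − 9.6) / (7 − 9.6) = -1.5366 / -2.6 = 0.59100

0.591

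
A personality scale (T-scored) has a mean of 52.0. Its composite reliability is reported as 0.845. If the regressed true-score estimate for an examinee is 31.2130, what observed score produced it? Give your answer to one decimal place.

T̂ = ρX + (1 − ρ)μ  ⇒  X = (T̂ − (1 − ρ)μ) / ρ
X = (31.2130 − 0.155 × 52.0) / 0.845 = (31.2130 − 8.0600) / 0.845 = 23.1530 / 0.845 = 27.400

27.4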